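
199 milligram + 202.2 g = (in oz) 7.139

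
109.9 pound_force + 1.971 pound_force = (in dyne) 4.976e+07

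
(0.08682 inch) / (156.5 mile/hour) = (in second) 3.152e-05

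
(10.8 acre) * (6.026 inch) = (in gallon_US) 1.767e+06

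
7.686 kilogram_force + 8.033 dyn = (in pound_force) 16.94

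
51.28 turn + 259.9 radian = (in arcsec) 1.201e+08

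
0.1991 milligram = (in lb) 4.389e-07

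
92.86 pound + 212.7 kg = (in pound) 561.8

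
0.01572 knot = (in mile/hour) 0.01809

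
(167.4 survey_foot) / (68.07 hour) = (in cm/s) 0.02082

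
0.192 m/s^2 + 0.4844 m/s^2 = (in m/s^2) 0.6764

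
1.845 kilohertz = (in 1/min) 1.107e+05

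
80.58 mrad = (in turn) 0.01282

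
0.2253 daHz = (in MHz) 2.253e-06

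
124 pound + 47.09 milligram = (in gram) 5.625e+04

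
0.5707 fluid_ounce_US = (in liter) 0.01688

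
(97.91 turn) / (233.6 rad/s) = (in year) 8.351e-08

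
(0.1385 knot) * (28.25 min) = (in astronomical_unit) 8.073e-10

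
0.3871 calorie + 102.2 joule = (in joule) 103.8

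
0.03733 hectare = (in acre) 0.09224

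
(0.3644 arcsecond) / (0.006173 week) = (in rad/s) 4.732e-10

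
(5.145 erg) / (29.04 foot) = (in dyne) 0.005813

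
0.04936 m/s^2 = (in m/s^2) 0.04936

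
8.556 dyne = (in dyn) 8.556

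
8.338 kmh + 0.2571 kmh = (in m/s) 2.388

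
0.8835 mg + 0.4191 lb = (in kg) 0.1901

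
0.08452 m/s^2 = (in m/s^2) 0.08452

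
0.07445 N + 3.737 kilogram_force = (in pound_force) 8.255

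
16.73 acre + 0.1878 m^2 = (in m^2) 6.77e+04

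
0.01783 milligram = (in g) 1.783e-05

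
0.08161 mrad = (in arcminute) 0.2806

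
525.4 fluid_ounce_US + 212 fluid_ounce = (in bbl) 0.1372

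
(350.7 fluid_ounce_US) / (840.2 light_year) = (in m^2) 1.305e-21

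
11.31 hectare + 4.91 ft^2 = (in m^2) 1.131e+05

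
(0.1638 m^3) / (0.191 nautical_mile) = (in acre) 1.144e-07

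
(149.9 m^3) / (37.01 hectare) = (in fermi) 4.05e+11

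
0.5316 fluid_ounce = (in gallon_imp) 0.003458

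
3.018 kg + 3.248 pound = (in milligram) 4.491e+06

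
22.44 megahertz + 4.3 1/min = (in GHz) 0.02244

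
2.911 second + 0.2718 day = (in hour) 6.524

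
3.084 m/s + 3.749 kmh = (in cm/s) 412.5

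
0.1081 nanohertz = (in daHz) 1.081e-11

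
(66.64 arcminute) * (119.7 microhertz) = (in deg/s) 0.0001329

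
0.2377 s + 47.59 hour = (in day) 1.983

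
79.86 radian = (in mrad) 7.986e+04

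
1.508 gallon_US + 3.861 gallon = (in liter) 20.32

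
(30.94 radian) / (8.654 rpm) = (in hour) 0.009484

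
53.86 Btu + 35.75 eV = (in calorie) 1.358e+04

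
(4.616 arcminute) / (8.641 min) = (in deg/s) 0.0001484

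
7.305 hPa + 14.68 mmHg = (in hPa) 26.88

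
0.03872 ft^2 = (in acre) 8.889e-07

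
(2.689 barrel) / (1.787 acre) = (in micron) 59.12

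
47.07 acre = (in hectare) 19.05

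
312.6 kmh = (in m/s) 86.83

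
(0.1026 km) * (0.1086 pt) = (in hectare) 3.931e-07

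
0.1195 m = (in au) 7.988e-13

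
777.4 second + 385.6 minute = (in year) 0.0007583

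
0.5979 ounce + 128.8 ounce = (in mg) 3.668e+06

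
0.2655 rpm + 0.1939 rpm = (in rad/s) 0.04811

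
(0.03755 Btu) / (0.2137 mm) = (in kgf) 1.89e+04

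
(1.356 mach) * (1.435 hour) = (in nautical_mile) 1288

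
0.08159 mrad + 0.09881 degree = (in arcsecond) 372.5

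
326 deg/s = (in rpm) 54.33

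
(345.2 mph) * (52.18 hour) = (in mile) 1.801e+04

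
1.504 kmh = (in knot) 0.8121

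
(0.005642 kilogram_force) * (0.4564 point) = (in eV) 5.56e+13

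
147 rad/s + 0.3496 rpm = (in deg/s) 8425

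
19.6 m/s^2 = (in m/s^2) 19.6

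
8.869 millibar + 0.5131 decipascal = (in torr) 6.653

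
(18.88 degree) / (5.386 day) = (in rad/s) 7.081e-07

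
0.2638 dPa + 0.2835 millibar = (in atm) 0.0002801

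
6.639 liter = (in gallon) 1.754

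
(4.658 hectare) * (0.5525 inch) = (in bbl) 4112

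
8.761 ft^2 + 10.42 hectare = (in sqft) 1.122e+06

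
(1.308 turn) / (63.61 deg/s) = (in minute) 0.1234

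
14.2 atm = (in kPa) 1439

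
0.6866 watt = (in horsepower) 0.0009207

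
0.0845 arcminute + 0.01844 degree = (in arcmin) 1.191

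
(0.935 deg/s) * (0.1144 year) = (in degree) 3.373e+06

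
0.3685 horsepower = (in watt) 274.8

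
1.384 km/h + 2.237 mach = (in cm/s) 7.621e+04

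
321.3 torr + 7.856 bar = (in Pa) 8.284e+05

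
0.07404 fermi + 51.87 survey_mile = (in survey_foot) 2.739e+05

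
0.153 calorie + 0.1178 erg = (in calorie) 0.153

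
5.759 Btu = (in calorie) 1452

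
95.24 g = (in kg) 0.09524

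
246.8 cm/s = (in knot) 4.797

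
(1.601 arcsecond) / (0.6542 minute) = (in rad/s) 1.977e-07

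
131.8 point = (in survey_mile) 2.889e-05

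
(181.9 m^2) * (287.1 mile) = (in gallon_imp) 1.849e+10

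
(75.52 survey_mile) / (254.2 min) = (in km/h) 28.69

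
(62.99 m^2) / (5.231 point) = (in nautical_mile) 18.43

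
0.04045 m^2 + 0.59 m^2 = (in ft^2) 6.786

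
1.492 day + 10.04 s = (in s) 1.289e+05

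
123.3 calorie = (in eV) 3.22e+21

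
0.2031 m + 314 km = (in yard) 3.434e+05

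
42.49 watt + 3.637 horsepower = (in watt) 2755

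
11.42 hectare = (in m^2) 1.142e+05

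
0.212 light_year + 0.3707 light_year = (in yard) 6.029e+15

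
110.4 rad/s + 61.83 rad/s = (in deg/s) 9868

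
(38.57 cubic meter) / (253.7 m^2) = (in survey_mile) 9.447e-05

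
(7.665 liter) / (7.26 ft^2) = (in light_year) 1.201e-18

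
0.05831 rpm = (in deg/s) 0.3499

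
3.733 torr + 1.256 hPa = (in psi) 0.0904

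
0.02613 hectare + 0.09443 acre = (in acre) 0.159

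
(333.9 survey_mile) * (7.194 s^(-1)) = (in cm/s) 3.866e+08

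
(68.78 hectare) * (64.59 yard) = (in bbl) 2.555e+08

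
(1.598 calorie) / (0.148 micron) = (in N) 4.518e+07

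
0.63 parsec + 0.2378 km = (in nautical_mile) 1.05e+13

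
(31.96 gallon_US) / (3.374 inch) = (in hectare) 0.0001412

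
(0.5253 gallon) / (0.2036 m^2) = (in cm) 0.9767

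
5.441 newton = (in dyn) 5.441e+05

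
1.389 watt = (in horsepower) 0.001863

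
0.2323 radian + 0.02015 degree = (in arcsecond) 4.799e+04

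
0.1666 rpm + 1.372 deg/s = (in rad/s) 0.04139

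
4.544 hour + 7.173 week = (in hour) 1210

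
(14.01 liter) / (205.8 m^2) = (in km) 6.808e-08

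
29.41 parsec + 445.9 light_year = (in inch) 2.018e+20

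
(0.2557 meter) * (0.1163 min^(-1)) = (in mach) 1.456e-06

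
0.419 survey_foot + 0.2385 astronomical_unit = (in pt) 1.011e+14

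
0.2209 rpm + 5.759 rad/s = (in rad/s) 5.782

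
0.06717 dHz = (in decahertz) 0.0006717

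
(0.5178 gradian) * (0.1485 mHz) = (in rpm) 1.153e-05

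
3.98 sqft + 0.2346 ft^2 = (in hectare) 3.915e-05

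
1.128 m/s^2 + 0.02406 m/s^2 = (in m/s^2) 1.152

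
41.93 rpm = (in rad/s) 4.391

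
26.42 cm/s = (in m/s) 0.2642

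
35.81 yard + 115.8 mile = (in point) 5.284e+08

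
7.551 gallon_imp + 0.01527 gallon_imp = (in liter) 34.4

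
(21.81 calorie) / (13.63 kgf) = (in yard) 0.7466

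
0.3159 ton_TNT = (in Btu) 1.253e+06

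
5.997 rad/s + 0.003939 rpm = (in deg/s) 343.6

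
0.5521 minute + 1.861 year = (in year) 1.861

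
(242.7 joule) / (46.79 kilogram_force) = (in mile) 0.0003287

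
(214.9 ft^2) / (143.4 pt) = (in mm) 3.947e+05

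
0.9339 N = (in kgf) 0.09523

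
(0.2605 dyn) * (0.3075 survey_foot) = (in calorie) 5.835e-08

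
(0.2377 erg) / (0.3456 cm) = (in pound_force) 1.546e-06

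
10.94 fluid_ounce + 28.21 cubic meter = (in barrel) 177.4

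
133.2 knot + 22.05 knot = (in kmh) 287.5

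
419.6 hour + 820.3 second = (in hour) 419.8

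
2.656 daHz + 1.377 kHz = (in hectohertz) 14.04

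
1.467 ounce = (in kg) 0.04159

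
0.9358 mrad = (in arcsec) 193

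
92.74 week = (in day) 649.2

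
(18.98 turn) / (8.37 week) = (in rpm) 0.000225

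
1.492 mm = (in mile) 9.271e-07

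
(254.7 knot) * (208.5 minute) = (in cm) 1.639e+08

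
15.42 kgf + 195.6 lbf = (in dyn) 1.021e+08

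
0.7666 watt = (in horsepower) 0.001028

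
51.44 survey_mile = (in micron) 8.278e+10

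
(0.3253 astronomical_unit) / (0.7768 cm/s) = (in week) 1.036e+07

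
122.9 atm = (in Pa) 1.245e+07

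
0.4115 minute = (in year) 7.829e-07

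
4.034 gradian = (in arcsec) 1.307e+04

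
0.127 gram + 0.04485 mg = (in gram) 0.127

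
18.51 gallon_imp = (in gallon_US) 22.23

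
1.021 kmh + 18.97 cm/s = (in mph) 1.059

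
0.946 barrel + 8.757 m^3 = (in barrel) 56.03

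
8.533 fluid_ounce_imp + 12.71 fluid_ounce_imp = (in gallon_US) 0.1594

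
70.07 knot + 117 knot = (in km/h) 346.5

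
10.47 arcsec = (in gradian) 0.003231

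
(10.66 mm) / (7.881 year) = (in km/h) 1.544e-10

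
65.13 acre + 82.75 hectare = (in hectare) 109.1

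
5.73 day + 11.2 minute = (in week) 0.8197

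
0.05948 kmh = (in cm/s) 1.652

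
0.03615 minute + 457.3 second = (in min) 7.658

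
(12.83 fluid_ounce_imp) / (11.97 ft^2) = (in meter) 0.0003278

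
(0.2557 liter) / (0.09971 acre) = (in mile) 3.938e-10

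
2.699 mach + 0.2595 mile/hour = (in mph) 2056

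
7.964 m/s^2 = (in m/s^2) 7.964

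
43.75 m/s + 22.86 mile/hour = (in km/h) 194.3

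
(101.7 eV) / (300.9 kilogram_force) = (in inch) 2.174e-19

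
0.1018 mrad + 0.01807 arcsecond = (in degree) 0.005838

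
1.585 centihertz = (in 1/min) 0.951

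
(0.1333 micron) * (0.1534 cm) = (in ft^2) 2.201e-09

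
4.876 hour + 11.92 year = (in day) 4351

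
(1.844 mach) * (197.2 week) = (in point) 2.123e+14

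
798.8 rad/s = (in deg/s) 4.577e+04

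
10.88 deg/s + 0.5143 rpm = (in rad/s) 0.2437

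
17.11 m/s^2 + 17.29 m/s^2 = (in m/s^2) 34.4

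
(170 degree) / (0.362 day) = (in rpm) 0.0009059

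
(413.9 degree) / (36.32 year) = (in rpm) 6.023e-08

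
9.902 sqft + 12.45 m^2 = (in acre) 0.003304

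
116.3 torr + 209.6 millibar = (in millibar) 364.7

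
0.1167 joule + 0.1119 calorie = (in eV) 3.651e+18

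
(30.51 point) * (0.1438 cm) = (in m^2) 1.548e-05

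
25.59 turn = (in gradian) 1.024e+04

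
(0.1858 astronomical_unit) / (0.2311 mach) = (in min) 5.887e+06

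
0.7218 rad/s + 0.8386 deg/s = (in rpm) 7.032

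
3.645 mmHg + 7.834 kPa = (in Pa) 8320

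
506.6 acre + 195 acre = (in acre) 701.6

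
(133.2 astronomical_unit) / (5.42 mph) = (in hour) 2.284e+09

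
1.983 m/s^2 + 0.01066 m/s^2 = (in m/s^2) 1.994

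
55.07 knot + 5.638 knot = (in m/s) 31.23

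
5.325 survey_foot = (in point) 4601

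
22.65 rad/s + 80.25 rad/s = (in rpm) 982.6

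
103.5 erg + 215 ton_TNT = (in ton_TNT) 215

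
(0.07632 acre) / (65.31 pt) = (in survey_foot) 4.398e+04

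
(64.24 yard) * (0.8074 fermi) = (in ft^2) 5.105e-13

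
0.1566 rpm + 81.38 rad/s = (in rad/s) 81.4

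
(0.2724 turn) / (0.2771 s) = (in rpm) 58.98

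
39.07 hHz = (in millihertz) 3.907e+06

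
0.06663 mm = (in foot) 0.0002186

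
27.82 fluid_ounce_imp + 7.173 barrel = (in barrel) 7.178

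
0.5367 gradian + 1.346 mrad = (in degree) 0.5602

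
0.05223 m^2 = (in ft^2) 0.5622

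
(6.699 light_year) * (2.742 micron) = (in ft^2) 1.871e+12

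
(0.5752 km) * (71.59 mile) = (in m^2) 6.627e+07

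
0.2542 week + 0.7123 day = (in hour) 59.8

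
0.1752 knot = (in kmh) 0.3245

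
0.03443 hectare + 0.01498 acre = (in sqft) 4359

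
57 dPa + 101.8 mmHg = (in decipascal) 1.358e+05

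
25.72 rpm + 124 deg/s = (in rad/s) 4.858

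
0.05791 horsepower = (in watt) 43.18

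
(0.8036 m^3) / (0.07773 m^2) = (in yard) 11.31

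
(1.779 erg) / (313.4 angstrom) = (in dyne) 5.676e+05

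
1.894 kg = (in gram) 1894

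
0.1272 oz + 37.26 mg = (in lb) 0.008032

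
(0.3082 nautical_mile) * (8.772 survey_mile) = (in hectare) 805.8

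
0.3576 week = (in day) 2.503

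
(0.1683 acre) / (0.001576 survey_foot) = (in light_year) 1.499e-10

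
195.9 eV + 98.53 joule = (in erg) 9.853e+08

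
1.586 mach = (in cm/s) 5.4e+04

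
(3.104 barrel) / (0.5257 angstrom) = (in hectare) 9.387e+05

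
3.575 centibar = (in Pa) 3575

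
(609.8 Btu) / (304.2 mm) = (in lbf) 4.755e+05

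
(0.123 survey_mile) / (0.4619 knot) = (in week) 0.001377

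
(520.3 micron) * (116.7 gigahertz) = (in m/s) 6.072e+07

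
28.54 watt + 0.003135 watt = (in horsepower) 0.03828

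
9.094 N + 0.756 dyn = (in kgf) 0.9273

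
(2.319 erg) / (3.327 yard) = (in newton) 7.623e-08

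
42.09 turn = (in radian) 264.5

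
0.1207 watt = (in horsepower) 0.0001619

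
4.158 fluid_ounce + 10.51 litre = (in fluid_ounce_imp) 374.2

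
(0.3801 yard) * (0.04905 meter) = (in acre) 4.213e-06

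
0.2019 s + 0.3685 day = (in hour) 8.844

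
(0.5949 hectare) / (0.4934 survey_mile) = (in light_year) 7.919e-16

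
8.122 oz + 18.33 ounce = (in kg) 0.7499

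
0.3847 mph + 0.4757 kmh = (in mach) 0.0008931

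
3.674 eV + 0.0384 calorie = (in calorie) 0.0384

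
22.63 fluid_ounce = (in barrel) 0.004209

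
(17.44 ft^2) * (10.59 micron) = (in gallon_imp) 0.003774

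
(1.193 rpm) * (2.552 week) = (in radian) 1.928e+05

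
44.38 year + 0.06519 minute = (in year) 44.38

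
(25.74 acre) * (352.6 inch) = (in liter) 9.329e+08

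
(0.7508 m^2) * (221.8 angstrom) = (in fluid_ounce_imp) 0.0005861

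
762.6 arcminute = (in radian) 0.2218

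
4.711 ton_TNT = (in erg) 1.971e+17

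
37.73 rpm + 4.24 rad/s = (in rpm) 78.22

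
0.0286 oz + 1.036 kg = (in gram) 1037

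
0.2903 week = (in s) 1.756e+05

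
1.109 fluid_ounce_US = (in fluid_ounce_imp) 1.154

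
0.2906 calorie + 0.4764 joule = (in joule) 1.692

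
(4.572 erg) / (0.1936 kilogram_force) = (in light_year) 2.545e-23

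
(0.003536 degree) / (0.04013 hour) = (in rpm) 4.079e-06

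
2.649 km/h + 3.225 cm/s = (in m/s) 0.7681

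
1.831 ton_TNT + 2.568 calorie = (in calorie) 1.831e+09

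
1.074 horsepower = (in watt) 800.9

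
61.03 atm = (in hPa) 6.184e+04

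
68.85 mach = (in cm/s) 2.344e+06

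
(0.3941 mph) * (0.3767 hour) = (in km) 0.2389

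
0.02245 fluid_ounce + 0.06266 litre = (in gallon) 0.01673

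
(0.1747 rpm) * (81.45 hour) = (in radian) 5364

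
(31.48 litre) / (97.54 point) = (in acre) 0.0002261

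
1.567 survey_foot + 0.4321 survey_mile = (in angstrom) 6.959e+12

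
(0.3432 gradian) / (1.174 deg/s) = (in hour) 7.308e-05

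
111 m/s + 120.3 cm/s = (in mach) 0.3295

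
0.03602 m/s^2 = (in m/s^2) 0.03602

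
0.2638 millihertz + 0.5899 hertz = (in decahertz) 0.05902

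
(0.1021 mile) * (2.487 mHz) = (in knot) 0.7944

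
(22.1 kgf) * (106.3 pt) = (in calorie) 1.942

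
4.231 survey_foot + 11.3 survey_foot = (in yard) 5.177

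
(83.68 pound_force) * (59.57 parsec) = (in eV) 4.27e+39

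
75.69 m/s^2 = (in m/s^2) 75.69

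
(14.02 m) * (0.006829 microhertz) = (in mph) 2.142e-07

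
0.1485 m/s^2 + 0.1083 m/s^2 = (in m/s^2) 0.2568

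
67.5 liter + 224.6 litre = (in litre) 292.1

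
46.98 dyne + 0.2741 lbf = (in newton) 1.22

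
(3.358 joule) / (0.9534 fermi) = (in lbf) 7.918e+14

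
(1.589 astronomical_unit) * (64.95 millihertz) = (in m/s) 1.544e+10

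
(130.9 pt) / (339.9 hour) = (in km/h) 1.359e-07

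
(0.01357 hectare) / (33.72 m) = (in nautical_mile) 0.002173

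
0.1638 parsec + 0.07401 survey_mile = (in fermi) 5.054e+30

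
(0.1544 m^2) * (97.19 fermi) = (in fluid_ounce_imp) 5.281e-10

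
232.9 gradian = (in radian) 3.658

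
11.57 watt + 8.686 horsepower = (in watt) 6489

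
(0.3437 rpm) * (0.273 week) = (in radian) 5943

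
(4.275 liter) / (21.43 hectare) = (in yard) 2.182e-08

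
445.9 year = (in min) 2.344e+08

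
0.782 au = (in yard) 1.279e+11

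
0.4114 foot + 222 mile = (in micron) 3.573e+11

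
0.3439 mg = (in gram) 0.0003439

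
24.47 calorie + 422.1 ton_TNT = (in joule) 1.766e+12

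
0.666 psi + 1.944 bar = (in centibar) 199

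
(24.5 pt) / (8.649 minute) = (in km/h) 5.996e-05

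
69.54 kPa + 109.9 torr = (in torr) 631.5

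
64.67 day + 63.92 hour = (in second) 5.818e+06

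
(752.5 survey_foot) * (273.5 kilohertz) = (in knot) 1.219e+08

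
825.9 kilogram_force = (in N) 8099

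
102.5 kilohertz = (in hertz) 1.025e+05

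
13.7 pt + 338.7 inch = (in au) 5.754e-11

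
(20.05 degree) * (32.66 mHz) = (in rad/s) 0.01143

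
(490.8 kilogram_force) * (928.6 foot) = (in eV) 8.503e+24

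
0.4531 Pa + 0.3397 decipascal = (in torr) 0.003653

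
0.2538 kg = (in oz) 8.953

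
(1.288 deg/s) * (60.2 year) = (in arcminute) 1.467e+11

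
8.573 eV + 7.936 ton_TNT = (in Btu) 3.147e+07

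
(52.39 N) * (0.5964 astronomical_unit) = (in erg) 4.674e+19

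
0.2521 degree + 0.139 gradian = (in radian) 0.006583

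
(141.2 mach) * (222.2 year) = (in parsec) 0.01092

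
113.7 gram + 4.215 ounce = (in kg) 0.2332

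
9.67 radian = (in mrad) 9670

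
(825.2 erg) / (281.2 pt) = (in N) 0.0008318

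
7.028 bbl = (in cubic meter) 1.117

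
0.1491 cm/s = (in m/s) 0.001491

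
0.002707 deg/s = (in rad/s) 4.725e-05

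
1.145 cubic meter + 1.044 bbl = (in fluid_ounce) 4.433e+04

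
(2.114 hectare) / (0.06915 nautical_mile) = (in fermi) 1.651e+17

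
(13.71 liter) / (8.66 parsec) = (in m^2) 5.131e-20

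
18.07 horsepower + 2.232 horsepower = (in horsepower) 20.3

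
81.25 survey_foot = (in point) 7.02e+04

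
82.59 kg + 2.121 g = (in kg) 82.59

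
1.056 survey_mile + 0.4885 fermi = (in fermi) 1.699e+18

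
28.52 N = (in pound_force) 6.412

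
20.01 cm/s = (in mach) 0.0005877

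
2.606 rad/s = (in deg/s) 149.3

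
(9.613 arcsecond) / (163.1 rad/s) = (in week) 4.725e-13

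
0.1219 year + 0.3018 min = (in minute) 6.407e+04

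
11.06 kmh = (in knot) 5.972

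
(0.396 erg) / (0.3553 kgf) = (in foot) 3.729e-08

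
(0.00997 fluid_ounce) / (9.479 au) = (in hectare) 2.079e-23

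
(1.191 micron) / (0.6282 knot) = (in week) 6.093e-12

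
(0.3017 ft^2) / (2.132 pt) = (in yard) 40.75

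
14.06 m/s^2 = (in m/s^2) 14.06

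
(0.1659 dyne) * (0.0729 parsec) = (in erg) 3.732e+16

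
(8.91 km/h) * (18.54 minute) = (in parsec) 8.922e-14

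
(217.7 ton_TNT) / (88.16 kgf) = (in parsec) 3.414e-08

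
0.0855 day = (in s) 7387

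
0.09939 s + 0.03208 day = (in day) 0.03208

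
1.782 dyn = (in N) 1.782e-05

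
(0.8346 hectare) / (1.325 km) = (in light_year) 6.658e-16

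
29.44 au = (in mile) 2.737e+09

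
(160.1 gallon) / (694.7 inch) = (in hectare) 3.435e-06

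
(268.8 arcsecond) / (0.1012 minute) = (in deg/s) 0.0123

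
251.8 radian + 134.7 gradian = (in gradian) 1.616e+04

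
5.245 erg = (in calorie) 1.254e-07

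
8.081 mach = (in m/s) 2752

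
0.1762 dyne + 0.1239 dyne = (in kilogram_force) 3.06e-07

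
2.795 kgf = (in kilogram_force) 2.795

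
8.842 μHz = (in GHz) 8.842e-15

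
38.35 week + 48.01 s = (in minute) 3.866e+05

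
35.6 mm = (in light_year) 3.763e-18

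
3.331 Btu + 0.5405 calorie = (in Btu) 3.333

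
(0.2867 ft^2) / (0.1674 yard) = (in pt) 493.2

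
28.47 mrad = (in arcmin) 97.87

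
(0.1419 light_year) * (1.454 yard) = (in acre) 4.411e+11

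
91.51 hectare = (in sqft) 9.85e+06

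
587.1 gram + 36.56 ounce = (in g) 1624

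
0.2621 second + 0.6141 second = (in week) 1.449e-06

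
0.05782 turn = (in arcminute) 1249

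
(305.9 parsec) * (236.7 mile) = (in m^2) 3.596e+24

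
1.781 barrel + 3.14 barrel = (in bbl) 4.921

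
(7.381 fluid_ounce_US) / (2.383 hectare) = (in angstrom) 91.6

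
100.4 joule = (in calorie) 24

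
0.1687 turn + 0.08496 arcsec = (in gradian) 67.48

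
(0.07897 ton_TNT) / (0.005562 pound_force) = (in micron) 1.335e+16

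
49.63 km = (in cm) 4.963e+06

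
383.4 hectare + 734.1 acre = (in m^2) 6.805e+06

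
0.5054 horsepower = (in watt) 376.9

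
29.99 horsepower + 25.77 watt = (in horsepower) 30.02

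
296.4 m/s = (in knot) 576.2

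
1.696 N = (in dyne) 1.696e+05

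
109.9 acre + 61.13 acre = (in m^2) 6.921e+05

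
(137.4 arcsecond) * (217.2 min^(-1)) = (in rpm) 0.02303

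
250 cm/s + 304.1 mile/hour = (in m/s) 138.4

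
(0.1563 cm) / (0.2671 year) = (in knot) 3.607e-10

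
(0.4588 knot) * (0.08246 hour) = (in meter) 70.07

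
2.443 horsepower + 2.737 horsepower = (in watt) 3863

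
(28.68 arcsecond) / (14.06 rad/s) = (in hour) 2.747e-09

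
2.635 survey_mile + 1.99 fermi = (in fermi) 4.241e+18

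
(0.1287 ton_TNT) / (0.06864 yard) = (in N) 8.579e+09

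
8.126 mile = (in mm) 1.308e+07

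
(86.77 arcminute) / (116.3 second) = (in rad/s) 0.000217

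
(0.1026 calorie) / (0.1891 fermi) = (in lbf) 5.103e+14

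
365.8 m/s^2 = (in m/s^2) 365.8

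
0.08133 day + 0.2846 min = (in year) 0.0002234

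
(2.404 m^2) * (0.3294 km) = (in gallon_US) 2.092e+05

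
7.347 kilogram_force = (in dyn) 7.205e+06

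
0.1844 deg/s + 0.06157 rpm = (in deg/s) 0.5538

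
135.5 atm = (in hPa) 1.373e+05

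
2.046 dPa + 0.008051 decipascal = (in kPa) 0.0002054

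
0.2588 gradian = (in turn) 0.000647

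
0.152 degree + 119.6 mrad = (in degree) 7.005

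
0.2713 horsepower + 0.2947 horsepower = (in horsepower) 0.566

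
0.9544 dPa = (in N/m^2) 0.09544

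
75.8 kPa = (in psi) 10.99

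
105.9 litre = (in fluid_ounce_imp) 3727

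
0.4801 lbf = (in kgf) 0.2178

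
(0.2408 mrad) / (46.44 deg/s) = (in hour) 8.252e-08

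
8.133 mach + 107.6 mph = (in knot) 5477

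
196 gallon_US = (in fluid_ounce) 2.509e+04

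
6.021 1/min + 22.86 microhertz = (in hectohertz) 0.001004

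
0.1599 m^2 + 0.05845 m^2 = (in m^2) 0.2183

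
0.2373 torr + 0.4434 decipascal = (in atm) 0.0003127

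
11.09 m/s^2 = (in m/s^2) 11.09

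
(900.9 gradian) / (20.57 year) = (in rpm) 2.083e-07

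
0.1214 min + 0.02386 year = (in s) 7.525e+05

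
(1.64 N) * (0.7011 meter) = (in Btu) 0.00109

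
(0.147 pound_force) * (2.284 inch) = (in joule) 0.03793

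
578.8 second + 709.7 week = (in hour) 1.192e+05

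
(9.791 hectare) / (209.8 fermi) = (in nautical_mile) 2.52e+14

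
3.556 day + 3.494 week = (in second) 2.42e+06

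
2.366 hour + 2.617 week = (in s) 1.591e+06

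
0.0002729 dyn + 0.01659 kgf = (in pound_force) 0.03657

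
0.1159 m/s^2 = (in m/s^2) 0.1159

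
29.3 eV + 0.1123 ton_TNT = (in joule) 4.699e+08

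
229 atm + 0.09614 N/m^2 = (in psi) 3365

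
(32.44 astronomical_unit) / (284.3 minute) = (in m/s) 2.845e+08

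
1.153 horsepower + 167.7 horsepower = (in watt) 1.259e+05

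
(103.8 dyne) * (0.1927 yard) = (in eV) 1.142e+15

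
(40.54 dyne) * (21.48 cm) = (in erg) 870.8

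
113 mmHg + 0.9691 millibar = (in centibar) 15.16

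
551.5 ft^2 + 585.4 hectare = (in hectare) 585.4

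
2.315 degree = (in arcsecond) 8334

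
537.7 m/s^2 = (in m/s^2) 537.7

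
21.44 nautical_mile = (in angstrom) 3.971e+14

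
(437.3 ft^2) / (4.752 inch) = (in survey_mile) 0.2091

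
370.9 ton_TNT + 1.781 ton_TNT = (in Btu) 1.478e+09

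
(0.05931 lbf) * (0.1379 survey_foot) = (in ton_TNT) 2.65e-12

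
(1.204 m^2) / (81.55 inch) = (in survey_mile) 0.0003612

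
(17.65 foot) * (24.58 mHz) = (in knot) 0.257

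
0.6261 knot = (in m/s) 0.3221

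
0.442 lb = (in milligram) 2.005e+05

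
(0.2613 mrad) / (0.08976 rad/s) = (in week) 4.813e-09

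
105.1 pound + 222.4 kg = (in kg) 270.1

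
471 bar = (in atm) 464.8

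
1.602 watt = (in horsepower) 0.002148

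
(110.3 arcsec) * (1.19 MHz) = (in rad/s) 636.4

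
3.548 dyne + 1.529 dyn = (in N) 5.077e-05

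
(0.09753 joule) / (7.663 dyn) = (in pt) 3.608e+06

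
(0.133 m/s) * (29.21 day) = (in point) 9.515e+08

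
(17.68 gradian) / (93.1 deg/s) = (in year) 5.42e-09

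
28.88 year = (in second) 9.108e+08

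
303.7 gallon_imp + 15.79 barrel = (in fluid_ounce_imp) 1.369e+05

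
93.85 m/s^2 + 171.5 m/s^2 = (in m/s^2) 265.4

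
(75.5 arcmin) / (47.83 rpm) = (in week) 7.25e-09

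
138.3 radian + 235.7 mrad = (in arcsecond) 2.858e+07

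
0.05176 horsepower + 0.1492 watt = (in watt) 38.75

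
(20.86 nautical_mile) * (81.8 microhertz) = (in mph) 7.069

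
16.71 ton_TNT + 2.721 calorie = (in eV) 4.364e+29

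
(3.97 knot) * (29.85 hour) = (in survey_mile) 136.4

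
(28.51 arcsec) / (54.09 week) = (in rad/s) 4.225e-12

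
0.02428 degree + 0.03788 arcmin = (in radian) 0.0004348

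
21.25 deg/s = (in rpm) 3.542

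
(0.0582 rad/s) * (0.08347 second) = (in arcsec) 1002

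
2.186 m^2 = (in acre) 0.0005402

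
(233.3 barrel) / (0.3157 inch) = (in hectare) 0.4626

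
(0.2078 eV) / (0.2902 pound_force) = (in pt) 7.311e-17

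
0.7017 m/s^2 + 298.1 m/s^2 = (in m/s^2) 298.8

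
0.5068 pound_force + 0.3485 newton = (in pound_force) 0.5851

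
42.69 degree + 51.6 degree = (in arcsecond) 3.394e+05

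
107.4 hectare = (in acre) 265.4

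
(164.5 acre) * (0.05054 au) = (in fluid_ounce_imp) 1.771e+20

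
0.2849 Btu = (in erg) 3.006e+09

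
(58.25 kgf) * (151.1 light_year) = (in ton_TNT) 1.952e+11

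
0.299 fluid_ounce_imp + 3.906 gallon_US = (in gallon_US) 3.908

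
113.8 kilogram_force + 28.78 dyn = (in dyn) 1.116e+08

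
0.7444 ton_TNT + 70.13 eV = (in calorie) 7.444e+08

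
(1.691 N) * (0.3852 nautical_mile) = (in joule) 1206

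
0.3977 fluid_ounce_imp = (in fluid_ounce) 0.3821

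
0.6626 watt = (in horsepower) 0.0008886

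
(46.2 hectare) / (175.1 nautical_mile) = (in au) 9.523e-12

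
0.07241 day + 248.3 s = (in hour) 1.807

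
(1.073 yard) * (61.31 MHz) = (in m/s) 6.015e+07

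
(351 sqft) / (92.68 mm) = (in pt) 9.974e+05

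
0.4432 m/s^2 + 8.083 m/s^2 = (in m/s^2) 8.526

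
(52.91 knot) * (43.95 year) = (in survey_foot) 1.238e+11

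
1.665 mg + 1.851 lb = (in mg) 8.396e+05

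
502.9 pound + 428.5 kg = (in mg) 6.566e+08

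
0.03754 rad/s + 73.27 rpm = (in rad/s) 7.71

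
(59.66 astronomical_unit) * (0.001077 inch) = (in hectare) 2.442e+04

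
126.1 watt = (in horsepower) 0.1691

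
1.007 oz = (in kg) 0.02855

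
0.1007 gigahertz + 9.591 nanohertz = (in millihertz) 1.007e+11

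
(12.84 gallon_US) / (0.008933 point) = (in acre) 3.811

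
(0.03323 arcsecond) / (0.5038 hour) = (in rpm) 8.482e-10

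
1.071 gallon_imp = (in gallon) 1.286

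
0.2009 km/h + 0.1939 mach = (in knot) 128.4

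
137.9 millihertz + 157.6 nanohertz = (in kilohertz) 0.0001379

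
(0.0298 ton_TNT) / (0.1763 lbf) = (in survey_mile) 9.879e+04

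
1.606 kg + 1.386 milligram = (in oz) 56.65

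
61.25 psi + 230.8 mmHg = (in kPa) 453.1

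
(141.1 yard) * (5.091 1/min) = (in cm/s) 1095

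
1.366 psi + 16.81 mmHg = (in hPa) 116.6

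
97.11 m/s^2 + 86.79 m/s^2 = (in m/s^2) 183.9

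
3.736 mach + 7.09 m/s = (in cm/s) 1.279e+05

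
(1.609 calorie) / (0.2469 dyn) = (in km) 2727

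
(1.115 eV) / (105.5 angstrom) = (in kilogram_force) 1.727e-12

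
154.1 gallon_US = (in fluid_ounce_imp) 2.053e+04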